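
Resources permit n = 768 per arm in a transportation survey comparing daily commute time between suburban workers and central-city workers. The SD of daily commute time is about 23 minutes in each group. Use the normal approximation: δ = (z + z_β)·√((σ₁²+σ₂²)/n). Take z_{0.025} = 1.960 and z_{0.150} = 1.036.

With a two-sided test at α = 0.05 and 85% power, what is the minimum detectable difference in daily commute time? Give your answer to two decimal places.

δ = (z_{α/2} + z_β) · √((σ₁²+σ₂²)/n)
  = (1.960 + 1.036) · √(1058/768)
  = 2.996 · √1.3776
  = 2.996 · 1.1737
  = 3.5164

Minimum detectable difference ≈ 3.52 minutes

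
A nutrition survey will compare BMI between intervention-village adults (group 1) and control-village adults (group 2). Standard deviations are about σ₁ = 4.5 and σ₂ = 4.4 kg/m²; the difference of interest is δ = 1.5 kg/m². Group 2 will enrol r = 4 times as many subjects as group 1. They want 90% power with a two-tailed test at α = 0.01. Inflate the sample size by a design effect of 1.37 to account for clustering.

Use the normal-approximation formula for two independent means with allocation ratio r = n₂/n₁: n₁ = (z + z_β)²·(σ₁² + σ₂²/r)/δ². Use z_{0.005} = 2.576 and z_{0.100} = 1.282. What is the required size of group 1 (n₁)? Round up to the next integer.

n₁ = 228

n₁ = (z_{α/2} + z_β)² · (σ₁² + σ₂²/r) / δ²
   = (2.576 + 1.282)² · (4.5² + 4.4²/4) / 1.5²
   = 14.8842 · (20.25 + 4.84) / 2.25
   = 14.8842 · 25.09 / 2.25
   = 165.97
Design effect: 1.37 × 165.97 = 227.39.
Round up → n₁ = 228; n₂ = r·n₁ = 4 × 228 = 912.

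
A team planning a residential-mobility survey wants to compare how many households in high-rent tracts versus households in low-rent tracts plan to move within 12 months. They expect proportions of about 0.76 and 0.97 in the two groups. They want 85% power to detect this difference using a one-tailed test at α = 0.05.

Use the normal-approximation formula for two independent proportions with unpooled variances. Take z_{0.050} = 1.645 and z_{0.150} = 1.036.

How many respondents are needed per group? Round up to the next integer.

n = (z_α + z_β)² · [p₁(1−p₁) + p₂(1−p₂)] / (p₁ − p₂)²
  = (1.645 + 1.036)² · (0.76·0.24 + 0.97·0.03) / (-0.21)²
  = (2.681)² · (0.1824 + 0.0291) / 0.0441
  = 7.1878 · 0.2115 / 0.0441
  = 34.47
Round up → n = 35 per group.

n = 35 per group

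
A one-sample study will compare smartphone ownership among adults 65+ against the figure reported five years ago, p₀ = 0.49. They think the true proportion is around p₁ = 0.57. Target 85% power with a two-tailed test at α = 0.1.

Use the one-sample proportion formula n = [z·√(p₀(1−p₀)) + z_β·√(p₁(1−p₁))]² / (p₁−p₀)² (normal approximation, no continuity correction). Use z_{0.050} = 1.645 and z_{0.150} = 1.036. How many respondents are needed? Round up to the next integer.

n = 279

n = [z_{α/2}·√(p₀q₀) + z_β·√(p₁q₁)]² / (p₁ − p₀)²
  = [1.645·√(0.49·0.51) + 1.036·√(0.57·0.43)]² / (0.08)²
  = [1.645·0.4999 + 1.036·0.4951]² / 0.0064
  = [1.3352]² / 0.0064
  = 278.57
Round up → n = 279.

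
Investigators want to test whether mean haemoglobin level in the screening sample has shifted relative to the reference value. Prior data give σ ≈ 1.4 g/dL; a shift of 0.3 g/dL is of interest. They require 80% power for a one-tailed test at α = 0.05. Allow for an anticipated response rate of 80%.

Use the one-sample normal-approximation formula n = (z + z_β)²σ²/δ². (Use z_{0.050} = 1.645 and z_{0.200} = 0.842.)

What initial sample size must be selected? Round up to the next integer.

n = 169

n = (z_α + z_β)² · σ² / δ²
  = (1.645 + 0.842)² · 1.4² / 0.3²
  = 6.1852 · 1.96 / 0.09
  = 134.70
Adjust for 80% response: 134.70 / 0.80 = 168.37.
Round up → n = 169.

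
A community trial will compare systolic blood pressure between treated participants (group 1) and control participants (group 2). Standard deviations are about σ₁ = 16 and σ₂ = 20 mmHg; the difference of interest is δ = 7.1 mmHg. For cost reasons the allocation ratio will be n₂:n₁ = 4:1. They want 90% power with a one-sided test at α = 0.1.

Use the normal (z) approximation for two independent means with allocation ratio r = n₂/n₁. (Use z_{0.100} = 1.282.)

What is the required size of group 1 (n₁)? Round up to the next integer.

n₁ = (z_α + z_β)² · (σ₁² + σ₂²/r) / δ²
   = (1.282 + 1.282)² · (16² + 20²/4) / 7.1²
   = 6.5741 · (256 + 100) / 50.41
   = 6.5741 · 356 / 50.41
   = 46.43
Round up → n₁ = 47; n₂ = r·n₁ = 4 × 47 = 188.

n₁ = 47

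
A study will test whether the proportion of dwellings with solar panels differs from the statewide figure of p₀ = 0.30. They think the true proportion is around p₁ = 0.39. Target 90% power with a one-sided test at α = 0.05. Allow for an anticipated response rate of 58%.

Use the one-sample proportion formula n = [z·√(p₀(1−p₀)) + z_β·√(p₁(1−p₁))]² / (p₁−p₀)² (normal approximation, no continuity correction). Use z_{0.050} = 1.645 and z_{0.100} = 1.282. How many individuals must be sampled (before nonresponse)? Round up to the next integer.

n = [z_α·√(p₀q₀) + z_β·√(p₁q₁)]² / (p₁ − p₀)²
  = [1.645·√(0.30·0.70) + 1.282·√(0.39·0.61)]² / (0.09)²
  = [1.645·0.4583 + 1.282·0.4877]² / 0.0081
  = [1.3791]² / 0.0081
  = 234.81
Adjust for 58% response: 234.81 / 0.58 = 404.85.
Round up → n = 405.

n = 405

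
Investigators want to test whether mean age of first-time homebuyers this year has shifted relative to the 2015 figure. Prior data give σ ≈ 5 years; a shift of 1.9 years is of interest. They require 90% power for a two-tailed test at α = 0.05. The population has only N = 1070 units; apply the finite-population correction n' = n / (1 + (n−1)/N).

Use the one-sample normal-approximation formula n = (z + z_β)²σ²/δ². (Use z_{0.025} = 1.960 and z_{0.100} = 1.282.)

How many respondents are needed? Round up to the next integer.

n = (z_{α/2} + z_β)² · σ² / δ²
  = (1.960 + 1.282)² · 5² / 1.9²
  = 10.5106 · 25 / 3.61
  = 72.79
Finite-population correction (N = 1070): 72.79 / (1 + (72.79 − 1)/1070) = 68.21.
Round up → n = 69.

n = 69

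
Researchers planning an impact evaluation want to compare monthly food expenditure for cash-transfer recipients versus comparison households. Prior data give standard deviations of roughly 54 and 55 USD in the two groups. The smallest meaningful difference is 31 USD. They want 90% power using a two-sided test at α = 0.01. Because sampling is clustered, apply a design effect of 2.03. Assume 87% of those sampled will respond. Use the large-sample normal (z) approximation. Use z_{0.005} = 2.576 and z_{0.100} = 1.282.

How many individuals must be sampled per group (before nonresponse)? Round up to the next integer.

n = 215 per group

n = (z_{α/2} + z_β)² · (σ₁² + σ₂²) / δ²
  = (2.576 + 1.282)² · (54² + 55² = 5941) / 31²
  = 14.8842 · 5941 / 961
  = 92.02
Design effect: 2.03 × 92.02 = 186.79.
Adjust for 87% response: 186.79 / 0.87 = 214.70.
Round up → n = 215 per group.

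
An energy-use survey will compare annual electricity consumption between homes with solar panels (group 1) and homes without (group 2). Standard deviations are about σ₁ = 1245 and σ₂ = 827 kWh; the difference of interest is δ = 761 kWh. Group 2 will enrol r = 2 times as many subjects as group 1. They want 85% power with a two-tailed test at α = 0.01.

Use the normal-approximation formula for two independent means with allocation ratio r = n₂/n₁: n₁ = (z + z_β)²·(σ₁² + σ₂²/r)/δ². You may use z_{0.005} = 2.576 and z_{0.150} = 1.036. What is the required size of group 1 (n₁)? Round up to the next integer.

n₁ = 43

n₁ = (z_{α/2} + z_β)² · (σ₁² + σ₂²/r) / δ²
   = (2.576 + 1.036)² · (1245² + 827²/2) / 761²
   = 13.0465 · (1550025 + 341964.5) / 579121
   = 13.0465 · 1891989.5 / 579121
   = 42.62
Round up → n₁ = 43; n₂ = r·n₁ = 2 × 43 = 86.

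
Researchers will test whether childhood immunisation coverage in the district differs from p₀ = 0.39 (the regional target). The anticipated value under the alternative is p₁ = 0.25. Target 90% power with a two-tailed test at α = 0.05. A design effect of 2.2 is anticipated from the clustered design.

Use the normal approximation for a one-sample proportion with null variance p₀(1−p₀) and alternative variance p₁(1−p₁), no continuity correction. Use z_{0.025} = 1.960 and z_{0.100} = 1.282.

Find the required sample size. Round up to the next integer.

n = [z_{α/2}·√(p₀q₀) + z_β·√(p₁q₁)]² / (p₁ − p₀)²
  = [1.960·√(0.39·0.61) + 1.282·√(0.25·0.75)]² / (-0.14)²
  = [1.960·0.4877 + 1.282·0.4330]² / 0.0196
  = [1.5111]² / 0.0196
  = 116.50
Design effect: 2.2 × 116.50 = 256.31.
Round up → n = 257.

n = 257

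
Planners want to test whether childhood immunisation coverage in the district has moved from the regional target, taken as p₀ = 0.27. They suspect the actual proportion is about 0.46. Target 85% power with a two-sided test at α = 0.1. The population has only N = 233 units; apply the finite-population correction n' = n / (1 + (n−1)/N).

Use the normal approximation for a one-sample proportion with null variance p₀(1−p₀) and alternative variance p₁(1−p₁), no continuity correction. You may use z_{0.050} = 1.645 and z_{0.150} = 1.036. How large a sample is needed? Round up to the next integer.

n = 37

n = [z_{α/2}·√(p₀q₀) + z_β·√(p₁q₁)]² / (p₁ − p₀)²
  = [1.645·√(0.27·0.73) + 1.036·√(0.46·0.54)]² / (0.19)²
  = [1.645·0.4440 + 1.036·0.4984]² / 0.0361
  = [1.2467]² / 0.0361
  = 43.05
Finite-population correction (N = 233): 43.05 / (1 + (43.05 − 1)/233) = 36.47.
Round up → n = 37.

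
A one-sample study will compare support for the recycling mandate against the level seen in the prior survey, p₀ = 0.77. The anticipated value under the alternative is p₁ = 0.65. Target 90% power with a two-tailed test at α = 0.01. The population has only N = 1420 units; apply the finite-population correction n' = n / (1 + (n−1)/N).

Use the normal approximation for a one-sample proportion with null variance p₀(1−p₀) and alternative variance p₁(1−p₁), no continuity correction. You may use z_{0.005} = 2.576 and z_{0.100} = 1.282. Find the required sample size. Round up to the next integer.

n = 176

n = [z_{α/2}·√(p₀q₀) + z_β·√(p₁q₁)]² / (p₁ − p₀)²
  = [2.576·√(0.77·0.23) + 1.282·√(0.65·0.35)]² / (-0.12)²
  = [2.576·0.4208 + 1.282·0.4770]² / 0.0144
  = [1.6955]² / 0.0144
  = 199.64
Finite-population correction (N = 1420): 199.64 / (1 + (199.64 − 1)/1420) = 175.14.
Round up → n = 176.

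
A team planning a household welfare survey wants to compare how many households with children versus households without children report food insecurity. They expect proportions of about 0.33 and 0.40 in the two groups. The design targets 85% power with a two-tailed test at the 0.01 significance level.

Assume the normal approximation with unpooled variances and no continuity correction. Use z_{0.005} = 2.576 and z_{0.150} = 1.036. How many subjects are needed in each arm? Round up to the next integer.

n = (z_{α/2} + z_β)² · [p₁(1−p₁) + p₂(1−p₂)] / (p₁ − p₂)²
  = (2.576 + 1.036)² · (0.33·0.67 + 0.40·0.60) / (-0.07)²
  = (3.612)² · (0.2211 + 0.2400) / 0.0049
  = 13.0465 · 0.4611 / 0.0049
  = 1227.71
Round up → n = 1228 per group.

n = 1228 per group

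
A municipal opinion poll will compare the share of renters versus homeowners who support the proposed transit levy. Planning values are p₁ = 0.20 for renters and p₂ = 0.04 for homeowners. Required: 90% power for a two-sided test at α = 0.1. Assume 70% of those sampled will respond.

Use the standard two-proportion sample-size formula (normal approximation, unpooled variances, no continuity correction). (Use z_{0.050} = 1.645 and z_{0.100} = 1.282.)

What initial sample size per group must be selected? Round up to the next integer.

n = 95 per group

n = (z_{α/2} + z_β)² · [p₁(1−p₁) + p₂(1−p₂)] / (p₁ − p₂)²
  = (1.645 + 1.282)² · (0.20·0.80 + 0.04·0.96) / (0.16)²
  = (2.927)² · (0.1600 + 0.0384) / 0.0256
  = 8.5673 · 0.1984 / 0.0256
  = 66.40
Adjust for 70% response: 66.40 / 0.70 = 94.85.
Round up → n = 95 per group.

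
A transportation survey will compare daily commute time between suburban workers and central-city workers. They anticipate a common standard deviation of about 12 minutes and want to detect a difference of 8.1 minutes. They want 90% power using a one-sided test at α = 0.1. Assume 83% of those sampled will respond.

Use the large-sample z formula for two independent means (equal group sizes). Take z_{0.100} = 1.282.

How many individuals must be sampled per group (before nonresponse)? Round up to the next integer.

n = 35 per group

n = (z_α + z_β)² · (σ₁² + σ₂²) / δ²
  = (1.282 + 1.282)² · (2·12² = 288) / 8.1²
  = 6.5741 · 288 / 65.61
  = 28.86
Adjust for 83% response: 28.86 / 0.83 = 34.77.
Round up → n = 35 per group.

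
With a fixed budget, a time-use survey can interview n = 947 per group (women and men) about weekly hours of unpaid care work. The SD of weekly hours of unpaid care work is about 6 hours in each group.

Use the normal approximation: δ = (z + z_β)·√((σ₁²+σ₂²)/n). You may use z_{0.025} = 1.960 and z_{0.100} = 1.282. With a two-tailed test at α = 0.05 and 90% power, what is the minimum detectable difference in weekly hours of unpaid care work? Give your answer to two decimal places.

δ = (z_{α/2} + z_β) · √((σ₁²+σ₂²)/n)
  = (1.960 + 1.282) · √(72/947)
  = 3.242 · √0.07603
  = 3.242 · 0.2757
  = 0.8939

Minimum detectable difference ≈ 0.89 hours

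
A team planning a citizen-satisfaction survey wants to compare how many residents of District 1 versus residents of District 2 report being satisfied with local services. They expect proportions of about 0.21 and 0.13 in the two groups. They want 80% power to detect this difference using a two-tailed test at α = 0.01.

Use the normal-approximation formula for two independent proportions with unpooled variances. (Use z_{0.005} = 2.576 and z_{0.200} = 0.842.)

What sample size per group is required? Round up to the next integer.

n = (z_{α/2} + z_β)² · [p₁(1−p₁) + p₂(1−p₂)] / (p₁ − p₂)²
  = (2.576 + 0.842)² · (0.21·0.79 + 0.13·0.87) / (0.08)²
  = (3.418)² · (0.1659 + 0.1131) / 0.0064
  = 11.6827 · 0.2790 / 0.0064
  = 509.29
Round up → n = 510 per group.

n = 510 per group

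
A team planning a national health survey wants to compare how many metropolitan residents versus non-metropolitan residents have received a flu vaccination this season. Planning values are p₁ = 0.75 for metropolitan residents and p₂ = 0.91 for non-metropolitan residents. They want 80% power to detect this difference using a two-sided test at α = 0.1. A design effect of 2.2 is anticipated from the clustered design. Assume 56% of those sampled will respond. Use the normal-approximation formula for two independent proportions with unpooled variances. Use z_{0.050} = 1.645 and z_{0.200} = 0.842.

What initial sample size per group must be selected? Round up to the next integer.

n = (z_{α/2} + z_β)² · [p₁(1−p₁) + p₂(1−p₂)] / (p₁ − p₂)²
  = (1.645 + 0.842)² · (0.75·0.25 + 0.91·0.09) / (-0.16)²
  = (2.487)² · (0.1875 + 0.0819) / 0.0256
  = 6.1852 · 0.2694 / 0.0256
  = 65.09
Design effect: 2.2 × 65.09 = 143.20.
Adjust for 56% response: 143.20 / 0.56 = 255.71.
Round up → n = 256 per group.

n = 256 per group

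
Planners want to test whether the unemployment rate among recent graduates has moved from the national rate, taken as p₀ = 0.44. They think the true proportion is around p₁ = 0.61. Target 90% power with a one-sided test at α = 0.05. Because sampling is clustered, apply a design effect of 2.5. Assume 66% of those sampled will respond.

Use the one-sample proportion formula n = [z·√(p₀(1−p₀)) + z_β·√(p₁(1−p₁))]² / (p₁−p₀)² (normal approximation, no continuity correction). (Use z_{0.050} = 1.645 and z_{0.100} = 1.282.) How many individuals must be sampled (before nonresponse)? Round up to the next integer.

n = [z_α·√(p₀q₀) + z_β·√(p₁q₁)]² / (p₁ − p₀)²
  = [1.645·√(0.44·0.56) + 1.282·√(0.61·0.39)]² / (0.17)²
  = [1.645·0.4964 + 1.282·0.4877]² / 0.0289
  = [1.4419]² / 0.0289
  = 71.94
Design effect: 2.5 × 71.94 = 179.84.
Adjust for 66% response: 179.84 / 0.66 = 272.48.
Round up → n = 273.

n = 273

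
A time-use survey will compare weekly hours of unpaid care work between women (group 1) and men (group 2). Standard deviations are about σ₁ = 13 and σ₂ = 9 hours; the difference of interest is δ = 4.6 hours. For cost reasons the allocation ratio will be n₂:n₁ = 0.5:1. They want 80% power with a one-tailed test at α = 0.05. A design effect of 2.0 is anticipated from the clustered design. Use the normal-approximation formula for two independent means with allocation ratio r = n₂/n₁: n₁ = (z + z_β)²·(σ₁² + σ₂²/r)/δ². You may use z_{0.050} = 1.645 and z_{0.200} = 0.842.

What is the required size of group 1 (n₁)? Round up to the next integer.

n₁ = 194

n₁ = (z_α + z_β)² · (σ₁² + σ₂²/r) / δ²
   = (1.645 + 0.842)² · (13² + 9²/0.5) / 4.6²
   = 6.1852 · (169 + 162) / 21.16
   = 6.1852 · 331 / 21.16
   = 96.75
Design effect: 2.0 × 96.75 = 193.51.
Round up → n₁ = 194; n₂ = r·n₁ = 0.5 × 194 = 97.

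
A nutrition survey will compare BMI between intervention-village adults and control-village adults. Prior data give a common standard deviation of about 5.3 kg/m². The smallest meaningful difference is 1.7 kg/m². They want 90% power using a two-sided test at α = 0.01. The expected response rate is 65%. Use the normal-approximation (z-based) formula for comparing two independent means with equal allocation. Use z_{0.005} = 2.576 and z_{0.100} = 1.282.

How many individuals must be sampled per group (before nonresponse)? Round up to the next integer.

n = (z_{α/2} + z_β)² · (σ₁² + σ₂²) / δ²
  = (2.576 + 1.282)² · (2·5.3² = 56.18) / 1.7²
  = 14.8842 · 56.18 / 2.89
  = 289.34
Adjust for 65% response: 289.34 / 0.65 = 445.14.
Round up → n = 446 per group.

n = 446 per group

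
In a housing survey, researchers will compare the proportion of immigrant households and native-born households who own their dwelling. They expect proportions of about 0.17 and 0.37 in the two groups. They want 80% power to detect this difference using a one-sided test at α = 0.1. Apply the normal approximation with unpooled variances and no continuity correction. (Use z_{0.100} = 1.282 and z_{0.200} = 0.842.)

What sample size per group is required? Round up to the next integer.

n = 43 per group

n = (z_α + z_β)² · [p₁(1−p₁) + p₂(1−p₂)] / (p₁ − p₂)²
  = (1.282 + 0.842)² · (0.17·0.83 + 0.37·0.63) / (-0.20)²
  = (2.124)² · (0.1411 + 0.2331) / 0.0400
  = 4.5114 · 0.3742 / 0.0400
  = 42.20
Round up → n = 43 per group.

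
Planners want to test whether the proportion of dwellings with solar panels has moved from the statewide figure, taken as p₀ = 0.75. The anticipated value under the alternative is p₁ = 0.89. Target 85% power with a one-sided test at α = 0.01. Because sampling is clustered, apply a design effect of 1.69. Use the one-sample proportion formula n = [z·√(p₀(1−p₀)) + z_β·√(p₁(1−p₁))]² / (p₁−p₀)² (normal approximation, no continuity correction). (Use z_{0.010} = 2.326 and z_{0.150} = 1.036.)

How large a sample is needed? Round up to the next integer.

n = 153

n = [z_α·√(p₀q₀) + z_β·√(p₁q₁)]² / (p₁ − p₀)²
  = [2.326·√(0.75·0.25) + 1.036·√(0.89·0.11)]² / (0.14)²
  = [2.326·0.4330 + 1.036·0.3129]² / 0.0196
  = [1.3313]² / 0.0196
  = 90.43
Design effect: 1.69 × 90.43 = 152.83.
Round up → n = 153.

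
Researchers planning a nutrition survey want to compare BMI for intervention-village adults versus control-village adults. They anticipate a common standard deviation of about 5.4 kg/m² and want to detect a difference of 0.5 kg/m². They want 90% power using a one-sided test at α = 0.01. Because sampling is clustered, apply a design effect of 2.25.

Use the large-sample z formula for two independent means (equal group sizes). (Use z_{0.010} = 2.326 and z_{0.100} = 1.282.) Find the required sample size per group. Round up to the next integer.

n = 6833 per group

n = (z_α + z_β)² · (σ₁² + σ₂²) / δ²
  = (2.326 + 1.282)² · (2·5.4² = 58.32) / 0.5²
  = 13.0177 · 58.32 / 0.25
  = 3036.76
Design effect: 2.25 × 3036.76 = 6832.71.
Round up → n = 6833 per group.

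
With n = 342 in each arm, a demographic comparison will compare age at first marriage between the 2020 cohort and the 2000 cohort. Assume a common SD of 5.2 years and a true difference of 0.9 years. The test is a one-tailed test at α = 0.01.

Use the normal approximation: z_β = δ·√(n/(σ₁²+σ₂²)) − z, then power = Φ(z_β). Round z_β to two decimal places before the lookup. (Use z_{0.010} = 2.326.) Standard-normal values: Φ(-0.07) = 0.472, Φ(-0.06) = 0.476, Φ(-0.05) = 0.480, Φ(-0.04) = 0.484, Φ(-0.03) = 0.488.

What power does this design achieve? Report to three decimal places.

Power ≈ 0.476

z_β = δ·√(n/(σ₁²+σ₂²)) − z_α
    = 0.9 · √(342/54.08) − 2.326
    = 0.9 · 2.51475 − 2.326
    = 2.2633 − 2.326 = -0.0627 → -0.06
Power = Φ(-0.06) = 0.476.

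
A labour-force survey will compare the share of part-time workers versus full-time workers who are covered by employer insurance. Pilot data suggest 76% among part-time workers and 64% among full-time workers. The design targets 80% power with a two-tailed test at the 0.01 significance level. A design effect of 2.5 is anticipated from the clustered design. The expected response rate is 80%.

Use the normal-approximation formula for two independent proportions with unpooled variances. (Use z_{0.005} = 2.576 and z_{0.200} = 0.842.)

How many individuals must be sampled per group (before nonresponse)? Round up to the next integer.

n = (z_{α/2} + z_β)² · [p₁(1−p₁) + p₂(1−p₂)] / (p₁ − p₂)²
  = (2.576 + 0.842)² · (0.76·0.24 + 0.64·0.36) / (0.12)²
  = (3.418)² · (0.1824 + 0.2304) / 0.0144
  = 11.6827 · 0.4128 / 0.0144
  = 334.90
Design effect: 2.5 × 334.90 = 837.26.
Adjust for 80% response: 837.26 / 0.80 = 1046.58.
Round up → n = 1047 per group.

n = 1047 per group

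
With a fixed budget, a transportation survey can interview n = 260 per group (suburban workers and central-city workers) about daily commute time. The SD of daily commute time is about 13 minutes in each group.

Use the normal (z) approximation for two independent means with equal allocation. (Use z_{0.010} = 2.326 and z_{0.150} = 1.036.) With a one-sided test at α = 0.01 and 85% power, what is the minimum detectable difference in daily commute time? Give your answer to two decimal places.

δ = (z_α + z_β) · √((σ₁²+σ₂²)/n)
  = (2.326 + 1.036) · √(338/260)
  = 3.362 · √1.3
  = 3.362 · 1.1402
  = 3.8333

Minimum detectable difference ≈ 3.83 minutes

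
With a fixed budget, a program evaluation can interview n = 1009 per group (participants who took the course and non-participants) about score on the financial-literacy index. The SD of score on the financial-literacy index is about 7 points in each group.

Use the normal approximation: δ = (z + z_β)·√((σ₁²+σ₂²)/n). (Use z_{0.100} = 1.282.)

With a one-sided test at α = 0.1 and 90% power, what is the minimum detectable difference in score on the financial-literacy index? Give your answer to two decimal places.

Minimum detectable difference ≈ 0.80 points

δ = (z_α + z_β) · √((σ₁²+σ₂²)/n)
  = (1.282 + 1.282) · √(98/1009)
  = 2.564 · √0.09713
  = 2.564 · 0.3117
  = 0.7991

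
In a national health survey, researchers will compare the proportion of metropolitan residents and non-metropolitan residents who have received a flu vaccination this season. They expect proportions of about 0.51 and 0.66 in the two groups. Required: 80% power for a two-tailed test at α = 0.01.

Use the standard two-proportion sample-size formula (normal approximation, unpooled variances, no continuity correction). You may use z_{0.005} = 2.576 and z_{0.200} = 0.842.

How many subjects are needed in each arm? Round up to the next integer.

n = 247 per group

n = (z_{α/2} + z_β)² · [p₁(1−p₁) + p₂(1−p₂)] / (p₁ − p₂)²
  = (2.576 + 0.842)² · (0.51·0.49 + 0.66·0.34) / (-0.15)²
  = (3.418)² · (0.2499 + 0.2244) / 0.0225
  = 11.6827 · 0.4743 / 0.0225
  = 246.27
Round up → n = 247 per group.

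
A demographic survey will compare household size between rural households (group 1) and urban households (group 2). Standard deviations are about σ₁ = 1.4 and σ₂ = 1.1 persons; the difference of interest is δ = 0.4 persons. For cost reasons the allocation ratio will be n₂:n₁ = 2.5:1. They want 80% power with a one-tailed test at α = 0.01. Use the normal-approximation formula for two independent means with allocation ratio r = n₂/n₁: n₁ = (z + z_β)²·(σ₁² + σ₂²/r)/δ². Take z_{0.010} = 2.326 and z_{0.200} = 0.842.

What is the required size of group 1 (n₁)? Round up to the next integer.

n₁ = (z_α + z_β)² · (σ₁² + σ₂²/r) / δ²
   = (2.326 + 0.842)² · (1.4² + 1.1²/2.5) / 0.4²
   = 10.0362 · (1.96 + 0.484) / 0.16
   = 10.0362 · 2.444 / 0.16
   = 153.30
Round up → n₁ = 154; n₂ = r·n₁ = 2.5 × 154 = 385.

n₁ = 154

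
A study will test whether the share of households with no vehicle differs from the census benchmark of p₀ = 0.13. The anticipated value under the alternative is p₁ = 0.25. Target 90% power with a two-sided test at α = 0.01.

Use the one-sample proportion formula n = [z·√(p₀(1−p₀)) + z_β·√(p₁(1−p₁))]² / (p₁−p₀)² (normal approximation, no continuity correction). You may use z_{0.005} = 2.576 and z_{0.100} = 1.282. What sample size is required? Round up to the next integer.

n = [z_{α/2}·√(p₀q₀) + z_β·√(p₁q₁)]² / (p₁ − p₀)²
  = [2.576·√(0.13·0.87) + 1.282·√(0.25·0.75)]² / (0.12)²
  = [2.576·0.3363 + 1.282·0.4330]² / 0.0144
  = [1.4214]² / 0.0144
  = 140.31
Round up → n = 141.

n = 141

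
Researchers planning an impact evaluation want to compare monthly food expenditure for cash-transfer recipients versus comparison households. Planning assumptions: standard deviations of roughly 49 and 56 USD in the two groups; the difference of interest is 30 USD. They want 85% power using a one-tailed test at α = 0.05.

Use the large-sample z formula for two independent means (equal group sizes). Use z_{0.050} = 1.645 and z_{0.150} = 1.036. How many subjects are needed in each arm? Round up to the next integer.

n = 45 per group

n = (z_α + z_β)² · (σ₁² + σ₂²) / δ²
  = (1.645 + 1.036)² · (49² + 56² = 5537) / 30²
  = 7.1878 · 5537 / 900
  = 44.22
Round up → n = 45 per group.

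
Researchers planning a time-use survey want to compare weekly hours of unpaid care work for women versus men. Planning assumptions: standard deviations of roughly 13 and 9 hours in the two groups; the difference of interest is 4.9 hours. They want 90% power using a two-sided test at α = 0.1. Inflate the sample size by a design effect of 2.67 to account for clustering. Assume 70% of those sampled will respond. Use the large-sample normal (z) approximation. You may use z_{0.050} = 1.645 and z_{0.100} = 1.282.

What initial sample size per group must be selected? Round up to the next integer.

n = 341 per group

n = (z_{α/2} + z_β)² · (σ₁² + σ₂²) / δ²
  = (1.645 + 1.282)² · (13² + 9² = 250) / 4.9²
  = 8.5673 · 250 / 24.01
  = 89.21
Design effect: 2.67 × 89.21 = 238.18.
Adjust for 70% response: 238.18 / 0.70 = 340.26.
Round up → n = 341 per group.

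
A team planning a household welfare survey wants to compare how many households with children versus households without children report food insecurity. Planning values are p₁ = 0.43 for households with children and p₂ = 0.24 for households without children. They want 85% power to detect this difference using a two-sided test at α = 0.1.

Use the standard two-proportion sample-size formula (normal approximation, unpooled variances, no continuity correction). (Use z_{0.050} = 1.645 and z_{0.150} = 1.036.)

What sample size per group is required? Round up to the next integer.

n = 86 per group

n = (z_{α/2} + z_β)² · [p₁(1−p₁) + p₂(1−p₂)] / (p₁ − p₂)²
  = (1.645 + 1.036)² · (0.43·0.57 + 0.24·0.76) / (0.19)²
  = (2.681)² · (0.2451 + 0.1824) / 0.0361
  = 7.1878 · 0.4275 / 0.0361
  = 85.12
Round up → n = 86 per group.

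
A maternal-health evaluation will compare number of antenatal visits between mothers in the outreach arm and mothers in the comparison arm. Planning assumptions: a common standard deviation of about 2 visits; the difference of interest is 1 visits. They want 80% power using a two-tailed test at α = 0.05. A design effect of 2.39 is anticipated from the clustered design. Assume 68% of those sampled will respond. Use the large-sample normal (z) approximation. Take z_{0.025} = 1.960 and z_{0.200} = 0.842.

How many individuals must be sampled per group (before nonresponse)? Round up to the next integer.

n = (z_{α/2} + z_β)² · (σ₁² + σ₂²) / δ²
  = (1.960 + 0.842)² · (2·2² = 8) / 1²
  = 7.8512 · 8 / 1
  = 62.81
Design effect: 2.39 × 62.81 = 150.12.
Adjust for 68% response: 150.12 / 0.68 = 220.76.
Round up → n = 221 per group.

n = 221 per group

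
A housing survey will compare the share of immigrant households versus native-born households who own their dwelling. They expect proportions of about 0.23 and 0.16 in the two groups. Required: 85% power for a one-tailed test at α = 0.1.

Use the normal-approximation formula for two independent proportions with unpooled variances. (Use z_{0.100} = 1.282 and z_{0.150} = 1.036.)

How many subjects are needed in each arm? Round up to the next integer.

n = 342 per group

n = (z_α + z_β)² · [p₁(1−p₁) + p₂(1−p₂)] / (p₁ − p₂)²
  = (1.282 + 1.036)² · (0.23·0.77 + 0.16·0.84) / (0.07)²
  = (2.318)² · (0.1771 + 0.1344) / 0.0049
  = 5.3731 · 0.3115 / 0.0049
  = 341.58
Round up → n = 342 per group.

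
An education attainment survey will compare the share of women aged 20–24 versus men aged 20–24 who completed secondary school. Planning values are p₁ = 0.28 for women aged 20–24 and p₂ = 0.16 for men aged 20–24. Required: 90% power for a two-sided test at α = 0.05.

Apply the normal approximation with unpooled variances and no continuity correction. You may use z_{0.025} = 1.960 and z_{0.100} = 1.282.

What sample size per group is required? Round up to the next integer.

n = 246 per group

n = (z_{α/2} + z_β)² · [p₁(1−p₁) + p₂(1−p₂)] / (p₁ − p₂)²
  = (1.960 + 1.282)² · (0.28·0.72 + 0.16·0.84) / (0.12)²
  = (3.242)² · (0.2016 + 0.1344) / 0.0144
  = 10.5106 · 0.3360 / 0.0144
  = 245.25
Round up → n = 246 per group.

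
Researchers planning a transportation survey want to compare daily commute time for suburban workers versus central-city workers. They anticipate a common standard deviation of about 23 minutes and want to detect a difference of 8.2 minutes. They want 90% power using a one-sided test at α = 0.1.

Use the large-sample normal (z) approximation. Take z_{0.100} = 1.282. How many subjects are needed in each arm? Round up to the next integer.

n = 104 per group

n = (z_α + z_β)² · (σ₁² + σ₂²) / δ²
  = (1.282 + 1.282)² · (2·23² = 1058) / 8.2²
  = 6.5741 · 1058 / 67.24
  = 103.44
Round up → n = 104 per group.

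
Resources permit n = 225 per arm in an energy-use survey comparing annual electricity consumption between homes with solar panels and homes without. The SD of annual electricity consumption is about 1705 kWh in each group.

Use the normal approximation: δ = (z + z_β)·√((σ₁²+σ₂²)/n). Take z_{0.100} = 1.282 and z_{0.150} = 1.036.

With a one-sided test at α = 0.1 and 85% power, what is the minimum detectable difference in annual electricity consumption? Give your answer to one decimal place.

Minimum detectable difference ≈ 372.6 kWh

δ = (z_α + z_β) · √((σ₁²+σ₂²)/n)
  = (1.282 + 1.036) · √(5814050/225)
  = 2.318 · √25840.2
  = 2.318 · 160.7489
  = 372.6160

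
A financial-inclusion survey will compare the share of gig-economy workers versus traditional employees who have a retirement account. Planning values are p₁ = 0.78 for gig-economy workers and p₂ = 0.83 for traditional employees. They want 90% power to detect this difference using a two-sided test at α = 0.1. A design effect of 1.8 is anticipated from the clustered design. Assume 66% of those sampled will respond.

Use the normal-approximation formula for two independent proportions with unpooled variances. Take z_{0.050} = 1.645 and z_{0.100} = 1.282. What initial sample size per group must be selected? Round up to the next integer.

n = 2923 per group

n = (z_{α/2} + z_β)² · [p₁(1−p₁) + p₂(1−p₂)] / (p₁ − p₂)²
  = (1.645 + 1.282)² · (0.78·0.22 + 0.83·0.17) / (-0.05)²
  = (2.927)² · (0.1716 + 0.1411) / 0.0025
  = 8.5673 · 0.3127 / 0.0025
  = 1071.60
Design effect: 1.8 × 1071.60 = 1928.88.
Adjust for 66% response: 1928.88 / 0.66 = 2922.55.
Round up → n = 2923 per group.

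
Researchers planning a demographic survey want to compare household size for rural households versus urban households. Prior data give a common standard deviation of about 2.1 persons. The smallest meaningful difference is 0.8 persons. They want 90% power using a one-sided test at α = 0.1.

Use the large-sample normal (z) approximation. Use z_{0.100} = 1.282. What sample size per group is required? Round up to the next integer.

n = 91 per group

n = (z_α + z_β)² · (σ₁² + σ₂²) / δ²
  = (1.282 + 1.282)² · (2·2.1² = 8.82) / 0.8²
  = 6.5741 · 8.82 / 0.64
  = 90.60
Round up → n = 91 per group.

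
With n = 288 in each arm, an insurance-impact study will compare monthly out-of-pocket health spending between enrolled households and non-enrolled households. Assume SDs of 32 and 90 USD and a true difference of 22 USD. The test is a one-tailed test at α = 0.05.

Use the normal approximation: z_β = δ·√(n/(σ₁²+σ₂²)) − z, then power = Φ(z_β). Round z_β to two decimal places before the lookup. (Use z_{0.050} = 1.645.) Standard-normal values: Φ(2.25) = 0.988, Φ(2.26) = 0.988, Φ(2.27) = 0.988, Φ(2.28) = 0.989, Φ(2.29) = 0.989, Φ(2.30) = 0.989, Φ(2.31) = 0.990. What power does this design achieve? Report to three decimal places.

z_β = δ·√(n/(σ₁²+σ₂²)) − z_α
    = 22 · √(288/9124) − 1.645
    = 22 · 0.17767 − 1.645
    = 3.9086 − 1.645 = 2.2636 → 2.26
Power = Φ(2.26) = 0.988.

Power ≈ 0.988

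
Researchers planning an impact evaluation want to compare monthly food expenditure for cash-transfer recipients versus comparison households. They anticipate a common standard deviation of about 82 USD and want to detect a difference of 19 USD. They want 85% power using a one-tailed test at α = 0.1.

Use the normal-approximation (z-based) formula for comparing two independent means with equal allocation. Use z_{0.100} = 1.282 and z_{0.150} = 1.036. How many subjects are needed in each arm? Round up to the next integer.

n = 201 per group

n = (z_α + z_β)² · (σ₁² + σ₂²) / δ²
  = (1.282 + 1.036)² · (2·82² = 13448) / 19²
  = 5.3731 · 13448 / 361
  = 200.16
Round up → n = 201 per group.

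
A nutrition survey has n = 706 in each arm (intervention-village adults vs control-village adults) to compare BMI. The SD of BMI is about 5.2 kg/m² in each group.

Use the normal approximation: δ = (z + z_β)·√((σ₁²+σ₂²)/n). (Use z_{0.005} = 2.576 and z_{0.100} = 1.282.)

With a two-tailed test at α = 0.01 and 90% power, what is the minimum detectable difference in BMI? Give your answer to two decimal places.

Minimum detectable difference ≈ 1.07 kg/m²

δ = (z_{α/2} + z_β) · √((σ₁²+σ₂²)/n)
  = (2.576 + 1.282) · √(54.08/706)
  = 3.858 · √0.0766
  = 3.858 · 0.2768
  = 1.0678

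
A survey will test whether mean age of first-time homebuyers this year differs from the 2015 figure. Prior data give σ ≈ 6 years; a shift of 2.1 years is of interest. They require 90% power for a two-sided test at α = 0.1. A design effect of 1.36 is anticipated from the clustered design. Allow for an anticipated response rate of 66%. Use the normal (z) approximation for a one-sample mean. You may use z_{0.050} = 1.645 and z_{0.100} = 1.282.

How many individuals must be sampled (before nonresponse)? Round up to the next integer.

n = 145

n = (z_{α/2} + z_β)² · σ² / δ²
  = (1.645 + 1.282)² · 6² / 2.1²
  = 8.5673 · 36 / 4.41
  = 69.94
Design effect: 1.36 × 69.94 = 95.11.
Adjust for 66% response: 95.11 / 0.66 = 144.11.
Round up → n = 145.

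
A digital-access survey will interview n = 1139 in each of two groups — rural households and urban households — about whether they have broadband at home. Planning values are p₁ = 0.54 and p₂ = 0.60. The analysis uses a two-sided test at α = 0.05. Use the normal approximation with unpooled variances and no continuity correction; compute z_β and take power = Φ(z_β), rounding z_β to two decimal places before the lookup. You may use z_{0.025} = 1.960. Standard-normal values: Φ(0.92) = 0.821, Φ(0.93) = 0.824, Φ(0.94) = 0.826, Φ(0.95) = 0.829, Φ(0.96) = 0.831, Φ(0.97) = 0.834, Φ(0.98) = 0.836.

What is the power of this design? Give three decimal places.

Power ≈ 0.826

z_β = |p₁−p₂|·√(n/[p₁q₁+p₂q₂]) − z_{α/2}
    = 0.06 · √(1139/0.4884) − 1.960
    = 0.06 · 48.2919 − 1.960
    = 2.8975 − 1.960 = 0.9375 → 0.94
Power = Φ(0.94) = 0.826.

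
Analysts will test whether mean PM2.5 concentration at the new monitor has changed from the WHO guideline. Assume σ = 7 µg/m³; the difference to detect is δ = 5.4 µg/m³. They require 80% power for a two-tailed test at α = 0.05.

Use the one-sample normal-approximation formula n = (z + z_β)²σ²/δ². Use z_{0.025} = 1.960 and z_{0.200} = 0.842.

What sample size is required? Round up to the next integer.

n = 14

n = (z_{α/2} + z_β)² · σ² / δ²
  = (1.960 + 0.842)² · 7² / 5.4²
  = 7.8512 · 49 / 29.16
  = 13.19
Round up → n = 14.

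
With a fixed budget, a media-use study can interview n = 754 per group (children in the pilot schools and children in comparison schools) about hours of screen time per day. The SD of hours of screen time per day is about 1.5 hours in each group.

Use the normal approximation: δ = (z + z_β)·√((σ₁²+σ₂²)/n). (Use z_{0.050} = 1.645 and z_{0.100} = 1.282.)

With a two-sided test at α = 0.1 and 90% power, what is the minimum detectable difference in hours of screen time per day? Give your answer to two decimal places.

δ = (z_{α/2} + z_β) · √((σ₁²+σ₂²)/n)
  = (1.645 + 1.282) · √(4.5/754)
  = 2.927 · √0.00597
  = 2.927 · 0.0773
  = 0.2261

Minimum detectable difference ≈ 0.23 hours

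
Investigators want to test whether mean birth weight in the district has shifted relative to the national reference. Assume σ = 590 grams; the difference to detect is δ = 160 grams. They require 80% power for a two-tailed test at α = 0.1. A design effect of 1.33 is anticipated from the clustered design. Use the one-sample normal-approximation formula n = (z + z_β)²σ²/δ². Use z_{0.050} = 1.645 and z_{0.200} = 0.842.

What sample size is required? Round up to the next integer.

n = 112

n = (z_{α/2} + z_β)² · σ² / δ²
  = (1.645 + 0.842)² · 590² / 160²
  = 6.1852 · 348100 / 25600
  = 84.10
Design effect: 1.33 × 84.10 = 111.86.
Round up → n = 112.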